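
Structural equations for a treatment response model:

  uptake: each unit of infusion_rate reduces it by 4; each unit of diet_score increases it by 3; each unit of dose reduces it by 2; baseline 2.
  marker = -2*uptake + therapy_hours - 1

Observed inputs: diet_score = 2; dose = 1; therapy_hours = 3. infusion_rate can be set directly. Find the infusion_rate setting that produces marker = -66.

infusion_rate = -7

Substituting into the uptake equation gives uptake = -4*infusion_rate + 6.
Substituting into the marker equation gives marker = 8*infusion_rate - 10.
Solve 8*infusion_rate - 10 = -66: infusion_rate = (-66 + 10) / 8 = -7.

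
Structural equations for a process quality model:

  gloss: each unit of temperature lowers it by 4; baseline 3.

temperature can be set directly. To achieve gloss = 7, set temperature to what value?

Solve -4*temperature + 3 = 7: temperature = (7 - 3) / -4 = -1.

temperature = -1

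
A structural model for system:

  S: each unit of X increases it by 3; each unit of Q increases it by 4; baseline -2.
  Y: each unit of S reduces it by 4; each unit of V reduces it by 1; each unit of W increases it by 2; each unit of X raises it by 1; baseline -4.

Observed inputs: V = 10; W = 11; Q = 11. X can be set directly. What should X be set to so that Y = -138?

Substituting into the S equation gives S = 3*X + 42.
Y becomes -11*X - 160.
Solve -11*X - 160 = -138: X = (-138 + 160) / -11 = -2.

X = -2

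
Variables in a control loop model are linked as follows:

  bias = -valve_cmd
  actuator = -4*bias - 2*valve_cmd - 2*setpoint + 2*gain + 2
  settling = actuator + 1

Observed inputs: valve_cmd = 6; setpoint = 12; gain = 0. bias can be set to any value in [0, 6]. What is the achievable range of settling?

Intervening on bias fixes its value directly, overriding its dependence on valve_cmd.
Substituting into the actuator equation gives actuator = -4*bias - 34.
This gives settling = -4*bias - 33.
Linear in bias, so extremes are at the endpoints: bias = 0 gives settling = -33; bias = 6 gives settling = -57.

-57 to -33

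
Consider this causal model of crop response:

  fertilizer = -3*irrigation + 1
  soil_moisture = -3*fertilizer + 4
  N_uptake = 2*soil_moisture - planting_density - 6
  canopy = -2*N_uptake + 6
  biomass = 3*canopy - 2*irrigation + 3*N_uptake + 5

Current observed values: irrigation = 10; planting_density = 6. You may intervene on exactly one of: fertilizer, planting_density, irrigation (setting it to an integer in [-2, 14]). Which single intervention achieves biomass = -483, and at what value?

Intervening on fertilizer: biomass = 18*fertilizer + 15. Reaching -483 requires fertilizer = -83/3, not an integer.
Intervening on planting_density: with other inputs at their observed values, biomass = 3*planting_density - 525. Solving for -483 gives planting_density = 14, within [-2, 14].
Intervening on irrigation: biomass = -56*irrigation + 53. Reaching -483 requires irrigation = 67/7, not an integer.

set planting_density = 14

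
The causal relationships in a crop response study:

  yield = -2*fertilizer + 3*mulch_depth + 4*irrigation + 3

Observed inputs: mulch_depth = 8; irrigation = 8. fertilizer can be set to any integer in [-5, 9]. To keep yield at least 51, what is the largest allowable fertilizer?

Substituting into the yield equation gives yield = -2*fertilizer + 59.
Require -2*fertilizer + 59 ≥ 51, so fertilizer ≤ 4.
The largest integer in [-5, 9] satisfying this is 4.

fertilizer = 4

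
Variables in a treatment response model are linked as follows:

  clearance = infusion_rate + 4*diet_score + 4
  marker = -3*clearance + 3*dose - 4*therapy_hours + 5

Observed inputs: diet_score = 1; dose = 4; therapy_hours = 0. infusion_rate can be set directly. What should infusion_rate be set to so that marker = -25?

infusion_rate = 6

Substituting into the clearance equation gives clearance = infusion_rate + 8.
marker becomes -3*infusion_rate - 7.
Solve -3*infusion_rate - 7 = -25: infusion_rate = (-25 + 7) / -3 = 6.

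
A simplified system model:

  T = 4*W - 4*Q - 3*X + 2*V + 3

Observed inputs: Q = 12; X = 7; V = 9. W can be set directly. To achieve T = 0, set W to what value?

W = 12

Substituting into the T equation gives T = 4*W - 48.
Solve 4*W - 48 = 0: W = (0 + 48) / 4 = 12.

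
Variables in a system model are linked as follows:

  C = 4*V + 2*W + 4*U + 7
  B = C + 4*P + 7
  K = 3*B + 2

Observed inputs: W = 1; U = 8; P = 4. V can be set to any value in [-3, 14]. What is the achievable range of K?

158 to 362

Substituting into the C equation gives C = 4*V + 41.
Substituting into the B equation gives B = 4*V + 64.
So K = 12*V + 194.
Linear in V, so extremes are at the endpoints: V = -3 gives K = 158; V = 14 gives K = 362.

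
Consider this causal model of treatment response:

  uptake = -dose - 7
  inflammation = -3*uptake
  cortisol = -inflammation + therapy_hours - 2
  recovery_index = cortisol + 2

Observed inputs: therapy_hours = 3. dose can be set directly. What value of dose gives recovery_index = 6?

dose = -8

Substituting into the inflammation equation gives inflammation = 3*dose + 21.
Substituting into the cortisol equation gives cortisol = -3*dose - 20.
This gives recovery_index = -3*dose - 18.
Solve -3*dose - 18 = 6: dose = (6 + 18) / -3 = -8.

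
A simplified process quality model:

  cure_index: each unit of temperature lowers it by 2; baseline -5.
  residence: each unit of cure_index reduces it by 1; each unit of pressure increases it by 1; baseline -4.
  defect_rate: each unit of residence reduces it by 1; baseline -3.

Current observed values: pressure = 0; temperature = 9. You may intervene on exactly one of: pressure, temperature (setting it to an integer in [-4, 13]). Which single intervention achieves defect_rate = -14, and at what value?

set temperature = 5

Intervening on pressure: defect_rate = -pressure - 22. Reaching -14 requires pressure = -8, outside [-4, 13].
Intervening on temperature: with other inputs at their observed values, defect_rate = -2*temperature - 4. Solving for -14 gives temperature = 5, within [-4, 13].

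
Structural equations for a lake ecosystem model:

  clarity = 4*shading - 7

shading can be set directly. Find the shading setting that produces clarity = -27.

Solve 4*shading - 7 = -27: shading = (-27 + 7) / 4 = -5.

shading = -5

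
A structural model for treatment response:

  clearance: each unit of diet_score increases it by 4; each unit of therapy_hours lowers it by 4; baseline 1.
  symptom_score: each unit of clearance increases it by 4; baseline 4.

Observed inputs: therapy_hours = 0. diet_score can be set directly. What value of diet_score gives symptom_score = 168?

diet_score = 10

Substituting into the clearance equation gives clearance = 4*diet_score + 1.
So symptom_score = 16*diet_score + 8.
Solve 16*diet_score + 8 = 168: diet_score = (168 - 8) / 16 = 10.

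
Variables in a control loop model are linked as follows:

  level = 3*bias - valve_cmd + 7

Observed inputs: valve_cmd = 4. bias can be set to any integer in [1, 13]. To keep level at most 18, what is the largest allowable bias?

Substituting into the level equation gives level = 3*bias + 3.
Require 3*bias + 3 ≤ 18, so bias ≤ 5.
The largest integer in [1, 13] satisfying this is 5.

bias = 5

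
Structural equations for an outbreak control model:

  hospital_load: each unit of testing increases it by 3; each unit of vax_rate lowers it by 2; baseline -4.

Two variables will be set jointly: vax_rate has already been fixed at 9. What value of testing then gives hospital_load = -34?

With vax_rate held at 9:
Substituting into the hospital_load equation gives hospital_load = 3*testing - 22.
Solve 3*testing - 22 = -34: testing = (-34 + 22) / 3 = -4.

testing = -4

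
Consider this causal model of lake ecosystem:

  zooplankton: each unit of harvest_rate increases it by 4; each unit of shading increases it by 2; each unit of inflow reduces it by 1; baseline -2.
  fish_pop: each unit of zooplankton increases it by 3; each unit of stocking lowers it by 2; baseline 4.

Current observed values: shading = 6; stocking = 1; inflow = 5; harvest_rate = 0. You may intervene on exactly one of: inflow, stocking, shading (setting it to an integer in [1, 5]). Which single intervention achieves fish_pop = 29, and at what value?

Intervening on inflow: with other inputs at their observed values, fish_pop = -3*inflow + 32. Solving for 29 gives inflow = 1, within [1, 5].
Intervening on stocking: fish_pop = -2*stocking + 19. Reaching 29 requires stocking = -5, outside [1, 5].
Intervening on shading: fish_pop = 6*shading - 19. Reaching 29 requires shading = 8, outside [1, 5].

set inflow = 1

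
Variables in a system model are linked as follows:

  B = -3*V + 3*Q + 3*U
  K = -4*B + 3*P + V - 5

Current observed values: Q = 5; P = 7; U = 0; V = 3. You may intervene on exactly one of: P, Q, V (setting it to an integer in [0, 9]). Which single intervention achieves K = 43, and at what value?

set Q = 1

Intervening on P: K = 3*P - 26. Reaching 43 requires P = 23, outside [0, 9].
Intervening on Q: with other inputs at their observed values, K = -12*Q + 55. Solving for 43 gives Q = 1, within [0, 9].
Intervening on V: K = 13*V - 44. Reaching 43 requires V = 87/13, not an integer.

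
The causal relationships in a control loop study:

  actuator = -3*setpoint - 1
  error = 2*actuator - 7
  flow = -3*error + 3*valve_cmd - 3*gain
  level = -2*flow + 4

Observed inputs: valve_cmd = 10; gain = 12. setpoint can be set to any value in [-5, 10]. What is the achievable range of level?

Substituting into the error equation gives error = -6*setpoint - 9.
Substituting into the flow equation gives flow = 18*setpoint + 21.
Substituting into the level equation gives level = -36*setpoint - 38.
Linear in setpoint, so extremes are at the endpoints: setpoint = -5 gives level = 142; setpoint = 10 gives level = -398.

-398 to 142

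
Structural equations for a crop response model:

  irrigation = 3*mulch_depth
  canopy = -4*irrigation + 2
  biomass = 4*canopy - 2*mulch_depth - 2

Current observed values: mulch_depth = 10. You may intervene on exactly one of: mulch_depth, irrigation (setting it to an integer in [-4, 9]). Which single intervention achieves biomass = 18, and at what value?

set irrigation = -2

Intervening on mulch_depth: biomass = -50*mulch_depth + 6. Reaching 18 requires mulch_depth = -6/25, not an integer.
Intervening on irrigation: with other inputs at their observed values, biomass = -16*irrigation - 14. Solving for 18 gives irrigation = -2, within [-4, 9].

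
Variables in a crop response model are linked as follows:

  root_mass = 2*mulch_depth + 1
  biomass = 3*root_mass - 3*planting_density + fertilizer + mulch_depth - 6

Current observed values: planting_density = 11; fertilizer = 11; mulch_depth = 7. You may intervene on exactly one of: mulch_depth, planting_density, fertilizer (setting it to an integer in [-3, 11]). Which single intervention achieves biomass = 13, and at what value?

set fertilizer = 0

Intervening on mulch_depth: biomass = 7*mulch_depth - 25. Reaching 13 requires mulch_depth = 38/7, not an integer.
Intervening on planting_density: biomass = -3*planting_density + 57. Reaching 13 requires planting_density = 44/3, not an integer.
Intervening on fertilizer: with other inputs at their observed values, biomass = fertilizer + 13. Solving for 13 gives fertilizer = 0, within [-3, 11].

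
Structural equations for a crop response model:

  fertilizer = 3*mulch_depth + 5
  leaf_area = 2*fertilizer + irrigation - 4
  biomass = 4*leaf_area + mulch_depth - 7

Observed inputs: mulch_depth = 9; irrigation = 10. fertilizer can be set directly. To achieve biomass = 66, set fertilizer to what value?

Intervening on fertilizer fixes its value directly, overriding its dependence on mulch_depth.
Substituting into the leaf_area equation gives leaf_area = 2*fertilizer + 6.
This gives biomass = 8*fertilizer + 26.
Solve 8*fertilizer + 26 = 66: fertilizer = (66 - 26) / 8 = 5.

fertilizer = 5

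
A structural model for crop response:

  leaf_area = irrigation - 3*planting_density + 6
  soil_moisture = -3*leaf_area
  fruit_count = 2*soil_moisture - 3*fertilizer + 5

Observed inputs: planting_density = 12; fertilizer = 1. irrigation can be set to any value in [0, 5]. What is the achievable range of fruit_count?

Substituting into the leaf_area equation gives leaf_area = irrigation - 30.
Substituting into the soil_moisture equation gives soil_moisture = -3*irrigation + 90.
So fruit_count = -6*irrigation + 182.
Linear in irrigation, so extremes are at the endpoints: irrigation = 0 gives fruit_count = 182; irrigation = 5 gives fruit_count = 152.

152 to 182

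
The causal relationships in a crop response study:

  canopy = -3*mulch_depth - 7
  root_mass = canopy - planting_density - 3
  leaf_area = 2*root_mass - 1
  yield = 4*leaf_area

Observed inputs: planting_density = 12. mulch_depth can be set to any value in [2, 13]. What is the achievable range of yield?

Substituting into the root_mass equation gives root_mass = -3*mulch_depth - 22.
This gives leaf_area = -6*mulch_depth - 45.
This gives yield = -24*mulch_depth - 180.
Linear in mulch_depth, so extremes are at the endpoints: mulch_depth = 2 gives yield = -228; mulch_depth = 13 gives yield = -492.

-492 to -228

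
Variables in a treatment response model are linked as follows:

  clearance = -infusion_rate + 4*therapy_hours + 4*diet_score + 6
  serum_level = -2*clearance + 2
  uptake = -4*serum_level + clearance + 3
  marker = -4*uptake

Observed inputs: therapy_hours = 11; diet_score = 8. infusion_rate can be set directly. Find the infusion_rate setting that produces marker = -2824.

infusion_rate = 3

Substituting into the clearance equation gives clearance = -infusion_rate + 82.
Substituting into the serum_level equation gives serum_level = 2*infusion_rate - 162.
So uptake = -9*infusion_rate + 733.
Substituting into the marker equation gives marker = 36*infusion_rate - 2932.
Solve 36*infusion_rate - 2932 = -2824: infusion_rate = (-2824 + 2932) / 36 = 3.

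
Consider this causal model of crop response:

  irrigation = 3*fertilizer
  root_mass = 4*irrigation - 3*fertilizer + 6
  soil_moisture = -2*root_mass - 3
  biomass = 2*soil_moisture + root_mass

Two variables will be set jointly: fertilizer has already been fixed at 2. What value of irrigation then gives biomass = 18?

irrigation = -2

With fertilizer held at 2:
Intervening on irrigation fixes its value directly, overriding its dependence on fertilizer.
Substituting into the root_mass equation gives root_mass = 4*irrigation.
Substituting into the soil_moisture equation gives soil_moisture = -8*irrigation - 3.
biomass becomes -12*irrigation - 6.
Solve -12*irrigation - 6 = 18: irrigation = (18 + 6) / -12 = -2.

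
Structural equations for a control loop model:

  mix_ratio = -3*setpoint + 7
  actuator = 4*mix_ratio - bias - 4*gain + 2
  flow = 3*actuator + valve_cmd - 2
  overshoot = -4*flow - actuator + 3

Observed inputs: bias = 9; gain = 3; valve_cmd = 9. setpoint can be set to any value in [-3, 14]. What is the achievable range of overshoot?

Substituting into the actuator equation gives actuator = -12*setpoint + 9.
So flow = -36*setpoint + 34.
Substituting into the overshoot equation gives overshoot = 156*setpoint - 142.
Linear in setpoint, so extremes are at the endpoints: setpoint = -3 gives overshoot = -610; setpoint = 14 gives overshoot = 2042.

-610 to 2042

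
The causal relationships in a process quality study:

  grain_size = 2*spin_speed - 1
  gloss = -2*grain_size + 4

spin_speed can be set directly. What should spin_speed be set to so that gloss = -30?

Substituting into the gloss equation gives gloss = -4*spin_speed + 6.
Solve -4*spin_speed + 6 = -30: spin_speed = (-30 - 6) / -4 = 9.

spin_speed = 9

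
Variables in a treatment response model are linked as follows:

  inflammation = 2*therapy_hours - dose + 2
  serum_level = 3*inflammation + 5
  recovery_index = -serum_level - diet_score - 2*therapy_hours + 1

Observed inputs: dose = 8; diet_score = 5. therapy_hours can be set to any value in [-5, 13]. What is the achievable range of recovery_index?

Substituting into the inflammation equation gives inflammation = 2*therapy_hours - 6.
So serum_level = 6*therapy_hours - 13.
So recovery_index = -8*therapy_hours + 9.
Linear in therapy_hours, so extremes are at the endpoints: therapy_hours = -5 gives recovery_index = 49; therapy_hours = 13 gives recovery_index = -95.

-95 to 49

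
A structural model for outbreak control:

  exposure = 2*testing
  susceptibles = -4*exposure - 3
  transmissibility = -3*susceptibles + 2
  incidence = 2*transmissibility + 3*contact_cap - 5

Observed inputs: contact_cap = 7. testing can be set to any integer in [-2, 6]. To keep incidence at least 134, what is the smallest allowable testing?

Substituting into the susceptibles equation gives susceptibles = -8*testing - 3.
This gives transmissibility = 24*testing + 11.
This gives incidence = 48*testing + 38.
Require 48*testing + 38 ≥ 134, so testing ≥ 2.
The smallest integer in [-2, 6] satisfying this is 2.

testing = 2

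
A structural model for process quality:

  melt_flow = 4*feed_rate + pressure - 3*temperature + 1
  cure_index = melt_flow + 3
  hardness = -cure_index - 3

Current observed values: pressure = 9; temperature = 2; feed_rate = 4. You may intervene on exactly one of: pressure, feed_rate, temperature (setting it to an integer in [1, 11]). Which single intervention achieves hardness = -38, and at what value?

Intervening on pressure: hardness = -pressure - 17. Reaching -38 requires pressure = 21, outside [1, 11].
Intervening on feed_rate: with other inputs at their observed values, hardness = -4*feed_rate - 10. Solving for -38 gives feed_rate = 7, within [1, 11].
Intervening on temperature: hardness = 3*temperature - 32. Reaching -38 requires temperature = -2, outside [1, 11].

set feed_rate = 7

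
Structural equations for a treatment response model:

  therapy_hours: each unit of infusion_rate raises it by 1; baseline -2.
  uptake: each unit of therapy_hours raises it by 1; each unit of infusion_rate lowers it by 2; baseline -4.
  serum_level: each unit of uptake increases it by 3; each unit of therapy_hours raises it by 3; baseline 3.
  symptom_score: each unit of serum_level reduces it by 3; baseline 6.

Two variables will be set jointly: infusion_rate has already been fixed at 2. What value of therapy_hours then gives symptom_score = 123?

With infusion_rate held at 2:
Intervening on therapy_hours fixes its value directly, overriding its dependence on infusion_rate.
Substituting into the uptake equation gives uptake = therapy_hours - 8.
Substituting into the serum_level equation gives serum_level = 6*therapy_hours - 21.
This gives symptom_score = -18*therapy_hours + 69.
Solve -18*therapy_hours + 69 = 123: therapy_hours = (123 - 69) / -18 = -3.

therapy_hours = -3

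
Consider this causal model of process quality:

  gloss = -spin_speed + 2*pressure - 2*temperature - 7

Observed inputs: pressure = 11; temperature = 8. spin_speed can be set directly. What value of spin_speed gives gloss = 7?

Substituting into the gloss equation gives gloss = -spin_speed - 1.
Solve -spin_speed - 1 = 7: spin_speed = (7 + 1) / -1 = -8.

spin_speed = -8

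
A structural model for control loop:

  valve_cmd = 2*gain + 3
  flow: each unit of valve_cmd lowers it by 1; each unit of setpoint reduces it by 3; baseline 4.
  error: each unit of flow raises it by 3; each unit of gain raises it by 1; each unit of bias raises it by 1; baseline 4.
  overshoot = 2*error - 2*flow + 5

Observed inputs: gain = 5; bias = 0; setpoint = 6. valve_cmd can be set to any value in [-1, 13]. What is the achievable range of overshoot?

-85 to -29

Intervening on valve_cmd fixes its value directly, overriding its dependence on gain.
Substituting into the flow equation gives flow = -valve_cmd - 14.
Substituting into the error equation gives error = -3*valve_cmd - 33.
Substituting into the overshoot equation gives overshoot = -4*valve_cmd - 33.
Linear in valve_cmd, so extremes are at the endpoints: valve_cmd = -1 gives overshoot = -29; valve_cmd = 13 gives overshoot = -85.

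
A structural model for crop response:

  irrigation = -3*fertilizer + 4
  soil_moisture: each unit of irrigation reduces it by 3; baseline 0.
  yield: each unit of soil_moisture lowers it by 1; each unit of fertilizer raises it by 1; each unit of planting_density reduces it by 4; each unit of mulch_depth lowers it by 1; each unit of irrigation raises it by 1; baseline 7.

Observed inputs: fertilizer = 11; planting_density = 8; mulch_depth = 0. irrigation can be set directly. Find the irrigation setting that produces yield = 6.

irrigation = 5

Intervening on irrigation fixes its value directly, overriding its dependence on fertilizer.
Substituting into the yield equation gives yield = 4*irrigation - 14.
Solve 4*irrigation - 14 = 6: irrigation = (6 + 14) / 4 = 5.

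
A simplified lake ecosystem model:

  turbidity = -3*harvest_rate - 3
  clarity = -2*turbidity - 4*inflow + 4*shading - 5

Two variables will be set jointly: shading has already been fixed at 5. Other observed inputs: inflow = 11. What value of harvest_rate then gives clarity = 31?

harvest_rate = 9

With shading held at 5:
Substituting into the clarity equation gives clarity = 6*harvest_rate - 23.
Solve 6*harvest_rate - 23 = 31: harvest_rate = (31 + 23) / 6 = 9.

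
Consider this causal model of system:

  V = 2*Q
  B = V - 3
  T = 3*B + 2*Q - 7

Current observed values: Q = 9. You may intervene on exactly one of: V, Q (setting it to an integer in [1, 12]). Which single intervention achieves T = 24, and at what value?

Intervening on V: T = 3*V + 2. Reaching 24 requires V = 22/3, not an integer.
Intervening on Q: with other inputs at their observed values, T = 8*Q - 16. Solving for 24 gives Q = 5, within [1, 12].

set Q = 5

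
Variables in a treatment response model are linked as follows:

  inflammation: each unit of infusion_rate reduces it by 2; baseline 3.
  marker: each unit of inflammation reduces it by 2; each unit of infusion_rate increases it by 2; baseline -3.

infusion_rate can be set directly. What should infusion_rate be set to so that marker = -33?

Substituting into the marker equation gives marker = 6*infusion_rate - 9.
Solve 6*infusion_rate - 9 = -33: infusion_rate = (-33 + 9) / 6 = -4.

infusion_rate = -4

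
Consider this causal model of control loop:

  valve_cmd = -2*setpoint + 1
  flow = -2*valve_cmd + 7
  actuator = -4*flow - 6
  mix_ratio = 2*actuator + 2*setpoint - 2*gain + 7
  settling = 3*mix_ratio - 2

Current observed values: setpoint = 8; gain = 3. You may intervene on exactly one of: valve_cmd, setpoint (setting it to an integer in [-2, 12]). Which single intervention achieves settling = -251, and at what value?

set valve_cmd = -2

Intervening on valve_cmd: with other inputs at their observed values, settling = 48*valve_cmd - 155. Solving for -251 gives valve_cmd = -2, within [-2, 12].
Intervening on setpoint: settling = -90*setpoint - 155. Reaching -251 requires setpoint = 16/15, not an integer.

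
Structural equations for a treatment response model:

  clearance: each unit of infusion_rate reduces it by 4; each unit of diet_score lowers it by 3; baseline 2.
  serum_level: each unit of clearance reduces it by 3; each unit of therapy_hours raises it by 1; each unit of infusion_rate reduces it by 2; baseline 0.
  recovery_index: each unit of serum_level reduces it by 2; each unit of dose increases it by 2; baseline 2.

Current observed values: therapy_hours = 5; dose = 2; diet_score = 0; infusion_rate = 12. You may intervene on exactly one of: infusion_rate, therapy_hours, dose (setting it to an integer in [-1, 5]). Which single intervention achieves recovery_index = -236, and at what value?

Intervening on infusion_rate: recovery_index = -20*infusion_rate + 8. Reaching -236 requires infusion_rate = 61/5, not an integer.
Intervening on therapy_hours: recovery_index = -2*therapy_hours - 222. Reaching -236 requires therapy_hours = 7, outside [-1, 5].
Intervening on dose: with other inputs at their observed values, recovery_index = 2*dose - 236. Solving for -236 gives dose = 0, within [-1, 5].

set dose = 0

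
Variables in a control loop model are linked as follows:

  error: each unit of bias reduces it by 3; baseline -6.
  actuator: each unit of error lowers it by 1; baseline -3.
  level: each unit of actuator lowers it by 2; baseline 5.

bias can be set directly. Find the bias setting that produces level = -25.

bias = 4

Substituting into the actuator equation gives actuator = 3*bias + 3.
Substituting into the level equation gives level = -6*bias - 1.
Solve -6*bias - 1 = -25: bias = (-25 + 1) / -6 = 4.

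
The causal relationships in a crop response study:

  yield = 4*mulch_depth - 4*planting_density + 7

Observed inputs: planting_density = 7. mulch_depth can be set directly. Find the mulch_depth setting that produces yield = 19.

mulch_depth = 10

Substituting into the yield equation gives yield = 4*mulch_depth - 21.
Solve 4*mulch_depth - 21 = 19: mulch_depth = (19 + 21) / 4 = 10.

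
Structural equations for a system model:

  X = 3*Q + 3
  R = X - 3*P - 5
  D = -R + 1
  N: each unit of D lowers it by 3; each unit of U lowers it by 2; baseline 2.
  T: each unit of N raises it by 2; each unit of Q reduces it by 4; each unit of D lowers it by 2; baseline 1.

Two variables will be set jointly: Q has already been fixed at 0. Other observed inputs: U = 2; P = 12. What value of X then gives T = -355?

X = -2

With Q held at 0:
Intervening on X fixes its value directly, overriding its dependence on Q.
Substituting into the R equation gives R = X - 41.
So D = -X + 42.
Substituting into the N equation gives N = 3*X - 128.
Substituting into the T equation gives T = 8*X - 339.
Solve 8*X - 339 = -355: X = (-355 + 339) / 8 = -2.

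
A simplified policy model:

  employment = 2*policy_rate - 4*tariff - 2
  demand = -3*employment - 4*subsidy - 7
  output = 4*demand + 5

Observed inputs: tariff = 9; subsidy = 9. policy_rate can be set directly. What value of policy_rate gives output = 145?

policy_rate = 6

Substituting into the employment equation gives employment = 2*policy_rate - 38.
This gives demand = -6*policy_rate + 71.
Substituting into the output equation gives output = -24*policy_rate + 289.
Solve -24*policy_rate + 289 = 145: policy_rate = (145 - 289) / -24 = 6.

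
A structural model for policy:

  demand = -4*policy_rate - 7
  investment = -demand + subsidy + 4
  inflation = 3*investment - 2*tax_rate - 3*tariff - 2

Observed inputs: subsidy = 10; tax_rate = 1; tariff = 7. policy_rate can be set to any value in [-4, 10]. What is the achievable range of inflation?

Substituting into the investment equation gives investment = 4*policy_rate + 21.
Substituting into the inflation equation gives inflation = 12*policy_rate + 38.
Linear in policy_rate, so extremes are at the endpoints: policy_rate = -4 gives inflation = -10; policy_rate = 10 gives inflation = 158.

-10 to 158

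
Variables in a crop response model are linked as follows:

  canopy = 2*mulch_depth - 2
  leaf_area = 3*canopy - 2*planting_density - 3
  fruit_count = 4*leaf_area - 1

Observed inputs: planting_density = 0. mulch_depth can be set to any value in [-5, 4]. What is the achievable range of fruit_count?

-157 to 59

Substituting into the leaf_area equation gives leaf_area = 6*mulch_depth - 9.
So fruit_count = 24*mulch_depth - 37.
Linear in mulch_depth, so extremes are at the endpoints: mulch_depth = -5 gives fruit_count = -157; mulch_depth = 4 gives fruit_count = 59.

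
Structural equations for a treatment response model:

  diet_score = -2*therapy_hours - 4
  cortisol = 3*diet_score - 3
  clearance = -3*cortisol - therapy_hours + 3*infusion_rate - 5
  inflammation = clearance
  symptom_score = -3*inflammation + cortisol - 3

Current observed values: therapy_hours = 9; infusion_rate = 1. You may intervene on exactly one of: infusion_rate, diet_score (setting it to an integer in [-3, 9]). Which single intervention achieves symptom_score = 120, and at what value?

set diet_score = 4

Intervening on infusion_rate: symptom_score = -9*infusion_rate - 651. Reaching 120 requires infusion_rate = -257/3, not an integer.
Intervening on diet_score: with other inputs at their observed values, symptom_score = 30*diet_score. Solving for 120 gives diet_score = 4, within [-3, 9].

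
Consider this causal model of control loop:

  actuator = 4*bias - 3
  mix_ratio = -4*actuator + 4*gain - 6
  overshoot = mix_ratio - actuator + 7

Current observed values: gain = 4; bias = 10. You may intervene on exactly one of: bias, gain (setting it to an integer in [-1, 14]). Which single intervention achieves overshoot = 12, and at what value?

set bias = 1

Intervening on bias: with other inputs at their observed values, overshoot = -20*bias + 32. Solving for 12 gives bias = 1, within [-1, 14].
Intervening on gain: overshoot = 4*gain - 184. Reaching 12 requires gain = 49, outside [-1, 14].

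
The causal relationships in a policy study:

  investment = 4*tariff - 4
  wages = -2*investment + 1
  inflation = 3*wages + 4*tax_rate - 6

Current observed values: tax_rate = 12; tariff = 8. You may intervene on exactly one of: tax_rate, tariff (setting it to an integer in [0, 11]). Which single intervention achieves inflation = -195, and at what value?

Intervening on tax_rate: inflation = 4*tax_rate - 171. Reaching -195 requires tax_rate = -6, outside [0, 11].
Intervening on tariff: with other inputs at their observed values, inflation = -24*tariff + 69. Solving for -195 gives tariff = 11, within [0, 11].

set tariff = 11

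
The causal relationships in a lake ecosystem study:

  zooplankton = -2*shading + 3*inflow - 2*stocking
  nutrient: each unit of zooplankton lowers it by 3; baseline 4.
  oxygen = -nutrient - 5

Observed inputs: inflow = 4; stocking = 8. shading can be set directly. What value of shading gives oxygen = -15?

Substituting into the zooplankton equation gives zooplankton = -2*shading - 4.
Substituting into the nutrient equation gives nutrient = 6*shading + 16.
Substituting into the oxygen equation gives oxygen = -6*shading - 21.
Solve -6*shading - 21 = -15: shading = (-15 + 21) / -6 = -1.

shading = -1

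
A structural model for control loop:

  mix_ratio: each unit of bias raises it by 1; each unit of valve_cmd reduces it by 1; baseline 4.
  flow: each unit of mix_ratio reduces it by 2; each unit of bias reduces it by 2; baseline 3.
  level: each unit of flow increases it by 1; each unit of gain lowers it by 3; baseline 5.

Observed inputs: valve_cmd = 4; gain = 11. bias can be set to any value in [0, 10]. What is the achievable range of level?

Substituting into the mix_ratio equation gives mix_ratio = bias.
So flow = -4*bias + 3.
So level = -4*bias - 25.
Linear in bias, so extremes are at the endpoints: bias = 0 gives level = -25; bias = 10 gives level = -65.

-65 to -25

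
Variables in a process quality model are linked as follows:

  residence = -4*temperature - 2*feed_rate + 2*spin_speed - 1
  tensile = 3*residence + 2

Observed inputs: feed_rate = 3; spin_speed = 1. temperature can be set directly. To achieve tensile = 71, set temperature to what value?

Substituting into the residence equation gives residence = -4*temperature - 5.
This gives tensile = -12*temperature - 13.
Solve -12*temperature - 13 = 71: temperature = (71 + 13) / -12 = -7.

temperature = -7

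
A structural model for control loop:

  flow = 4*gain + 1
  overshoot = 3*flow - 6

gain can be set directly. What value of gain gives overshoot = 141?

Substituting into the overshoot equation gives overshoot = 12*gain - 3.
Solve 12*gain - 3 = 141: gain = (141 + 3) / 12 = 12.

gain = 12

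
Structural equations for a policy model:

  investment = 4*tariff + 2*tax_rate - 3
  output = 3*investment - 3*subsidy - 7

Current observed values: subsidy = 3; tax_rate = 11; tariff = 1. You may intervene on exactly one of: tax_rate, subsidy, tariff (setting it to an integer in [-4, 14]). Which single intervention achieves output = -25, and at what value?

set tax_rate = -2

Intervening on tax_rate: with other inputs at their observed values, output = 6*tax_rate - 13. Solving for -25 gives tax_rate = -2, within [-4, 14].
Intervening on subsidy: output = -3*subsidy + 62. Reaching -25 requires subsidy = 29, outside [-4, 14].
Intervening on tariff: output = 12*tariff + 41. Reaching -25 requires tariff = -11/2, not an integer.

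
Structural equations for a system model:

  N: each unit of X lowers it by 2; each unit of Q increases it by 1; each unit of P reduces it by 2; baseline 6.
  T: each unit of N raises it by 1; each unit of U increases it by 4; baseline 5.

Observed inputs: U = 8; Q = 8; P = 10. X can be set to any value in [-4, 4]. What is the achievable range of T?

23 to 39

Substituting into the N equation gives N = -2*X - 6.
T becomes -2*X + 31.
Linear in X, so extremes are at the endpoints: X = -4 gives T = 39; X = 4 gives T = 23.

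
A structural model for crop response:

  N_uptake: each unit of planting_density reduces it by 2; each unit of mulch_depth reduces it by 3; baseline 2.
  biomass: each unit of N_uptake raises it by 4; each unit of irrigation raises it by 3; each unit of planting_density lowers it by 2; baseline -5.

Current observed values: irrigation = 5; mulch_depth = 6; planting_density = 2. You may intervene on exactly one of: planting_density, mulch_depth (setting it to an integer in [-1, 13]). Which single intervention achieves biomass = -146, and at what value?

Intervening on planting_density: biomass = -10*planting_density - 54. Reaching -146 requires planting_density = 46/5, not an integer.
Intervening on mulch_depth: with other inputs at their observed values, biomass = -12*mulch_depth - 2. Solving for -146 gives mulch_depth = 12, within [-1, 13].

set mulch_depth = 12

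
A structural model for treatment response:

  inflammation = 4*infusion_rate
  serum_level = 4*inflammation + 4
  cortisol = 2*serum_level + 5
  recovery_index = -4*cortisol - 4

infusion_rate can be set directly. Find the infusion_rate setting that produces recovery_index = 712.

infusion_rate = -6

Substituting into the serum_level equation gives serum_level = 16*infusion_rate + 4.
cortisol becomes 32*infusion_rate + 13.
This gives recovery_index = -128*infusion_rate - 56.
Solve -128*infusion_rate - 56 = 712: infusion_rate = (712 + 56) / -128 = -6.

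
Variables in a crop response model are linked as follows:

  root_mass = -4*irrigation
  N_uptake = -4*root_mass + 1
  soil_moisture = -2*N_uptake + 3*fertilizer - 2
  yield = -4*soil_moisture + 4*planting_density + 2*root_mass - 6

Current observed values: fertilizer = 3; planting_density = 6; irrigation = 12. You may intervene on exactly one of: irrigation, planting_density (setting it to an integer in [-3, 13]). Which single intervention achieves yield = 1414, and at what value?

set planting_density = 0

Intervening on irrigation: yield = 120*irrigation - 2. Reaching 1414 requires irrigation = 59/5, not an integer.
Intervening on planting_density: with other inputs at their observed values, yield = 4*planting_density + 1414. Solving for 1414 gives planting_density = 0, within [-3, 13].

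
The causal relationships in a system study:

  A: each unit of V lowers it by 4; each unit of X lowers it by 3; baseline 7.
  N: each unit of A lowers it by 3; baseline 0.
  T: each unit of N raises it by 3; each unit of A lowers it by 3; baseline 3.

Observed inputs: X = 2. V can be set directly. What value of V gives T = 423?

V = 9

Substituting into the A equation gives A = -4*V + 1.
Substituting into the N equation gives N = 12*V - 3.
Substituting into the T equation gives T = 48*V - 9.
Solve 48*V - 9 = 423: V = (423 + 9) / 48 = 9.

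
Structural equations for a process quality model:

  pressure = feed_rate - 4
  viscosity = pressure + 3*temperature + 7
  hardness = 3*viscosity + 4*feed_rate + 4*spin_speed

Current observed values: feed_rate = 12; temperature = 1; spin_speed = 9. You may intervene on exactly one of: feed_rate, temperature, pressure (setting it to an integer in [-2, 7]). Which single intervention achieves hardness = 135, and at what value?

Intervening on feed_rate: hardness = 7*feed_rate + 54. Reaching 135 requires feed_rate = 81/7, not an integer.
Intervening on temperature: hardness = 9*temperature + 129. Reaching 135 requires temperature = 2/3, not an integer.
Intervening on pressure: with other inputs at their observed values, hardness = 3*pressure + 114. Solving for 135 gives pressure = 7, within [-2, 7].

set pressure = 7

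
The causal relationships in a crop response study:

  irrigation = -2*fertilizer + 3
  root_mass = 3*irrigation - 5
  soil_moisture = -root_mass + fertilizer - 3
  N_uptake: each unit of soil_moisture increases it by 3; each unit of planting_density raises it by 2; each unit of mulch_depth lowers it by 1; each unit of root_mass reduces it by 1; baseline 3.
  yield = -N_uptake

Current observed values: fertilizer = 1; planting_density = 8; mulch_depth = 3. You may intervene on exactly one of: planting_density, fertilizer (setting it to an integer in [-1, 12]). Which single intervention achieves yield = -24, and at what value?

Intervening on planting_density: with other inputs at their observed values, yield = -2*planting_density - 2. Solving for -24 gives planting_density = 11, within [-1, 12].
Intervening on fertilizer: yield = -27*fertilizer + 9. Reaching -24 requires fertilizer = 11/9, not an integer.

set planting_density = 11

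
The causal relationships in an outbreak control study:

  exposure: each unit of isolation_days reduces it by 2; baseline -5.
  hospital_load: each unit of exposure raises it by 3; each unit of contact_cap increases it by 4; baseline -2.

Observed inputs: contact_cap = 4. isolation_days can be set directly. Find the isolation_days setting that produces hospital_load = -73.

isolation_days = 12

Substituting into the hospital_load equation gives hospital_load = -6*isolation_days - 1.
Solve -6*isolation_days - 1 = -73: isolation_days = (-73 + 1) / -6 = 12.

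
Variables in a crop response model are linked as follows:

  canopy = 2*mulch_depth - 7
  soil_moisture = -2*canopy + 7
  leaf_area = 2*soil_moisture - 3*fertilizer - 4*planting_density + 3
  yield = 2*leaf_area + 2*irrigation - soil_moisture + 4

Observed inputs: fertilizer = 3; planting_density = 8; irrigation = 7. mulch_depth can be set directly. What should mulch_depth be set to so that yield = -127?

mulch_depth = 11

Substituting into the soil_moisture equation gives soil_moisture = -4*mulch_depth + 21.
Substituting into the leaf_area equation gives leaf_area = -8*mulch_depth + 4.
yield becomes -12*mulch_depth + 5.
Solve -12*mulch_depth + 5 = -127: mulch_depth = (-127 - 5) / -12 = 11.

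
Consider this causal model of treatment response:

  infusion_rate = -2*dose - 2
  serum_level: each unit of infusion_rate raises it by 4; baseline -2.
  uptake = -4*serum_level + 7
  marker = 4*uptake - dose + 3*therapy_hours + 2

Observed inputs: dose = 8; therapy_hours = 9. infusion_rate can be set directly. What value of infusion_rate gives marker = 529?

Intervening on infusion_rate fixes its value directly, overriding its dependence on dose.
Substituting into the uptake equation gives uptake = -16*infusion_rate + 15.
So marker = -64*infusion_rate + 81.
Solve -64*infusion_rate + 81 = 529: infusion_rate = (529 - 81) / -64 = -7.

infusion_rate = -7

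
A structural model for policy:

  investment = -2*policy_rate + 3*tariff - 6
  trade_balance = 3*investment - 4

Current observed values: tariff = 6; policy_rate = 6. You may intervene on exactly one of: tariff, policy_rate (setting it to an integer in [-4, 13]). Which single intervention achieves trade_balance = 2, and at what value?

Intervening on tariff: trade_balance = 9*tariff - 58. Reaching 2 requires tariff = 20/3, not an integer.
Intervening on policy_rate: with other inputs at their observed values, trade_balance = -6*policy_rate + 32. Solving for 2 gives policy_rate = 5, within [-4, 13].

set policy_rate = 5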